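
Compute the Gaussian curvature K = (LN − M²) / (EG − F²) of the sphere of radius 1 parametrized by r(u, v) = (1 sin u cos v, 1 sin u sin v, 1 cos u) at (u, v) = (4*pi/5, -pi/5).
K = 1

Coefficients of the first fundamental form: E = 1, F = 0, G = sin(u)^2.
Coefficients of the second fundamental form: L = -sin(u)/Abs(sin(u)), M = 0, N = -sin(u)^3/Abs(sin(u)).
Assemble K = (LN − M²)/(EG − F²) = 1. At (u, v) = (4*pi/5, -pi/5): K = 1.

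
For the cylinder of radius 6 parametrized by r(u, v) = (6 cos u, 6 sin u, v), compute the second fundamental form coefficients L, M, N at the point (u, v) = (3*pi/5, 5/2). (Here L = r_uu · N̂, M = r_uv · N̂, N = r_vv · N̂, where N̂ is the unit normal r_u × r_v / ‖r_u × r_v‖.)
L = -6;  M = 0;  N = 0

Compute the unit normal N̂(u, v) = (cos(u), sin(u), 0), and the second partials r_uu, r_uv, r_vv. Take dot products:
  L(u, v) = r_uu · N̂ = -6,
  M(u, v) = r_uv · N̂ = 0,
  N(u, v) = r_vv · N̂ = 0.
Evaluating at (u, v) = (3*pi/5, 5/2):
  L = -6, M = 0, N = 0.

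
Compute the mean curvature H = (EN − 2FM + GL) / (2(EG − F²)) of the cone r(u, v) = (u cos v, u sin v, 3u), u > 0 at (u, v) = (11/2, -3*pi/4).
H = 3*sqrt(10)/110

With E = 10, F = 0, G = u^2, L = 0, M = 0, N = 3*sqrt(10)*u^2/(10*Abs(u)), assemble
  H = (EN − 2FM + GL) / (2(EG − F²)) = 3*sqrt(10)/(20*Abs(u)).
At (u, v) = (11/2, -3*pi/4): H = 3*sqrt(10)/110.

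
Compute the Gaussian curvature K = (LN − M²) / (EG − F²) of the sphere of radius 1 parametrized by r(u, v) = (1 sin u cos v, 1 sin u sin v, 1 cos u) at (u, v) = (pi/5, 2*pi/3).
K = 1

Coefficients of the first fundamental form: E = 1, F = 0, G = sin(u)^2.
Coefficients of the second fundamental form: L = -sin(u)/Abs(sin(u)), M = 0, N = -sin(u)^3/Abs(sin(u)).
Assemble K = (LN − M²)/(EG − F²) = 1. At (u, v) = (pi/5, 2*pi/3): K = 1.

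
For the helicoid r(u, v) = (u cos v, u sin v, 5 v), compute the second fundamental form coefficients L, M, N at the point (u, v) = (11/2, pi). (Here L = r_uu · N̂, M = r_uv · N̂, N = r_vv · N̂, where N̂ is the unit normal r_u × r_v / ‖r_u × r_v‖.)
L = 0;  M = -10*sqrt(221)/221;  N = 0

Compute the unit normal N̂(u, v) = (5*sin(v)/sqrt(u^2 + 25), -5*cos(v)/sqrt(u^2 + 25), u/sqrt(u^2 + 25)), and the second partials r_uu, r_uv, r_vv. Take dot products:
  L(u, v) = r_uu · N̂ = 0,
  M(u, v) = r_uv · N̂ = -5/sqrt(u^2 + 25),
  N(u, v) = r_vv · N̂ = 0.
Evaluating at (u, v) = (11/2, pi):
  L = 0, M = -10*sqrt(221)/221, N = 0.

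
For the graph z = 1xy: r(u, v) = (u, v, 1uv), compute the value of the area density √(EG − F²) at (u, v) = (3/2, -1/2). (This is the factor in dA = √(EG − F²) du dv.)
√(EG − F²)|_{(3/2, -1/2)} = sqrt(14)/2

E = v^2 + 1, F = u*v, G = u^2 + 1, so EG − F² = u^2 + v^2 + 1. Taking the positive square root: √(EG − F²) = sqrt(u^2 + v^2 + 1). At (u, v) = (3/2, -1/2): sqrt(14)/2.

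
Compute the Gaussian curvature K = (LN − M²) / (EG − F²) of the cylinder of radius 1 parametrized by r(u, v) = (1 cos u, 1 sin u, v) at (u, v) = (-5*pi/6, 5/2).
K = 0

Coefficients of the first fundamental form: E = 1, F = 0, G = 1.
Coefficients of the second fundamental form: L = -1, M = 0, N = 0.
Assemble K = (LN − M²)/(EG − F²) = 0. At (u, v) = (-5*pi/6, 5/2): K = 0.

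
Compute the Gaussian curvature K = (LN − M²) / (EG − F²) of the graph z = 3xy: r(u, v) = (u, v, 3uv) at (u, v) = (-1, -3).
K = -9/8281

Coefficients of the first fundamental form: E = 9*v^2 + 1, F = 9*u*v, G = 9*u^2 + 1.
Coefficients of the second fundamental form: L = 0, M = 3/sqrt(9*u^2 + 9*v^2 + 1), N = 0.
Assemble K = (LN − M²)/(EG − F²) = -9/(81*u^4 + 162*u^2*v^2 + 18*u^2 + 81*v^4 + 18*v^2 + 1). At (u, v) = (-1, -3): K = -9/8281.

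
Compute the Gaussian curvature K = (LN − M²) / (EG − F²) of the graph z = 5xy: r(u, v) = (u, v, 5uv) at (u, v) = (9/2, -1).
K = -400/4532641

Coefficients of the first fundamental form: E = 25*v^2 + 1, F = 25*u*v, G = 25*u^2 + 1.
Coefficients of the second fundamental form: L = 0, M = 5/sqrt(25*u^2 + 25*v^2 + 1), N = 0.
Assemble K = (LN − M²)/(EG − F²) = -25/(625*u^4 + 1250*u^2*v^2 + 50*u^2 + 625*v^4 + 50*v^2 + 1). At (u, v) = (9/2, -1): K = -400/4532641.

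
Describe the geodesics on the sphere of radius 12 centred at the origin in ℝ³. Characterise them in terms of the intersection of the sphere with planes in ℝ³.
Geodesics on the sphere of radius 12 are great circles — circles of radius 12 obtained as the intersection of the sphere with planes through the origin (the centre of the sphere).

A curve α(t) of nonzero constant speed on the sphere of radius 12 is a geodesic iff its acceleration α̈ is everywhere normal to the surface, i.e. parallel to the radial vector α(t). Then d/dt(α × α̇) = α̇ × α̇ + α × α̈ = 0, so α × α̇ is a constant vector n ≠ 0 and α(t) · n = 0 for all t: α lies in the plane through the origin with normal n. The intersection of that plane with the sphere is a circle of radius 12 (a great circle). Conversely, a great circle traversed at constant speed has centripetal acceleration pointing at the origin, hence normal to the sphere, so every great circle is a geodesic.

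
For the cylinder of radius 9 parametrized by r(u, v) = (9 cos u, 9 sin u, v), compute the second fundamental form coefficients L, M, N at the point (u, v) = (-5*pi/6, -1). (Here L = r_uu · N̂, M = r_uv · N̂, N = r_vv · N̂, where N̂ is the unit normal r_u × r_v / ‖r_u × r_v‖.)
L = -9;  M = 0;  N = 0

Compute the unit normal N̂(u, v) = (cos(u), sin(u), 0), and the second partials r_uu, r_uv, r_vv. Take dot products:
  L(u, v) = r_uu · N̂ = -9,
  M(u, v) = r_uv · N̂ = 0,
  N(u, v) = r_vv · N̂ = 0.
Evaluating at (u, v) = (-5*pi/6, -1):
  L = -9, M = 0, N = 0.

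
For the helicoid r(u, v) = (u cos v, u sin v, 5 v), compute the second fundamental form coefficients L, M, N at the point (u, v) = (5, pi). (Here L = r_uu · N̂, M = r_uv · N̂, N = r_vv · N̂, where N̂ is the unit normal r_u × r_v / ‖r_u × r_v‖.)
L = 0;  M = -sqrt(2)/2;  N = 0

Compute the unit normal N̂(u, v) = (5*sin(v)/sqrt(u^2 + 25), -5*cos(v)/sqrt(u^2 + 25), u/sqrt(u^2 + 25)), and the second partials r_uu, r_uv, r_vv. Take dot products:
  L(u, v) = r_uu · N̂ = 0,
  M(u, v) = r_uv · N̂ = -5/sqrt(u^2 + 25),
  N(u, v) = r_vv · N̂ = 0.
Evaluating at (u, v) = (5, pi):
  L = 0, M = -sqrt(2)/2, N = 0.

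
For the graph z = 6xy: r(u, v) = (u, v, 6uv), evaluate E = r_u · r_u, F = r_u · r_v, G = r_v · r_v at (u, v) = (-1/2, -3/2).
E = 82;  F = 27;  G = 10

Partials: r_u = (1, 0, 6*v), r_v = (0, 1, 6*u). As functions of (u, v):
  E = r_u · r_u = 36*v^2 + 1,
  F = r_u · r_v = 36*u*v,
  G = r_v · r_v = 36*u^2 + 1.
Evaluating at (u, v) = (-1/2, -3/2): E = 82, F = 27, G = 10.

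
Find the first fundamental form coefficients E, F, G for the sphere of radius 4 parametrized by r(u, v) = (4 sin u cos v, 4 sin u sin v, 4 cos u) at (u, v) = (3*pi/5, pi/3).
E = 16;  F = 0;  G = 2*sqrt(5) + 10

Partials: r_u = (4*cos(u)*cos(v), 4*sin(v)*cos(u), -4*sin(u)), r_v = (-4*sin(u)*sin(v), 4*sin(u)*cos(v), 0). As functions of (u, v):
  E = r_u · r_u = 16,
  F = r_u · r_v = 0,
  G = r_v · r_v = 16*sin(u)^2.
Evaluating at (u, v) = (3*pi/5, pi/3): E = 16, F = 0, G = 2*sqrt(5) + 10.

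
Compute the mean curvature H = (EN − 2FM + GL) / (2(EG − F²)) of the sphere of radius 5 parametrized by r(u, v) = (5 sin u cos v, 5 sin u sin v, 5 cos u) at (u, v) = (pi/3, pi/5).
H = -1/5

With E = 25, F = 0, G = 25*sin(u)^2, L = -5*sin(u)/Abs(sin(u)), M = 0, N = -5*sin(u)^3/Abs(sin(u)), assemble
  H = (EN − 2FM + GL) / (2(EG − F²)) = -sin(u)/(5*Abs(sin(u))).
At (u, v) = (pi/3, pi/5): H = -1/5.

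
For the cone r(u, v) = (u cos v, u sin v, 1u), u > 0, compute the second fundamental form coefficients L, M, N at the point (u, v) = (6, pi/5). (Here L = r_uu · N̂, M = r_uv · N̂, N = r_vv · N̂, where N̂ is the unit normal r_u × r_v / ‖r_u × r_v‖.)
L = 0;  M = 0;  N = 3*sqrt(2)

Compute the unit normal N̂(u, v) = (-sqrt(2)*u*cos(v)/(2*Abs(u)), -sqrt(2)*u*sin(v)/(2*Abs(u)), sqrt(2)*u/(2*Abs(u))), and the second partials r_uu, r_uv, r_vv. Take dot products:
  L(u, v) = r_uu · N̂ = 0,
  M(u, v) = r_uv · N̂ = 0,
  N(u, v) = r_vv · N̂ = sqrt(2)*u^2/(2*Abs(u)).
Evaluating at (u, v) = (6, pi/5):
  L = 0, M = 0, N = 3*sqrt(2).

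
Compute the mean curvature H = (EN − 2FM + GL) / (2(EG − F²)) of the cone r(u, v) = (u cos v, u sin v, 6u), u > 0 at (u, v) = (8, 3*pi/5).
H = 3*sqrt(37)/296

With E = 37, F = 0, G = u^2, L = 0, M = 0, N = 6*sqrt(37)*u^2/(37*Abs(u)), assemble
  H = (EN − 2FM + GL) / (2(EG − F²)) = 3*sqrt(37)/(37*Abs(u)).
At (u, v) = (8, 3*pi/5): H = 3*sqrt(37)/296.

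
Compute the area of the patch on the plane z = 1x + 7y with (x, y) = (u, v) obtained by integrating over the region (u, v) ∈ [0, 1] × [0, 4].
Area = 4*sqrt(51)

Area = ∫∫ √(EG − F²) du dv with √(EG − F²) = sqrt(51). Integrating over [0, 1] × [0, 4] gives 4*sqrt(51).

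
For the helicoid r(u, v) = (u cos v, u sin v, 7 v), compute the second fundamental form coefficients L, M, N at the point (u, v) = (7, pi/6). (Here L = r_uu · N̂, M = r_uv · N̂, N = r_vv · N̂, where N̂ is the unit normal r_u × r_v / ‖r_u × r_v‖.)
L = 0;  M = -sqrt(2)/2;  N = 0

Compute the unit normal N̂(u, v) = (7*sin(v)/sqrt(u^2 + 49), -7*cos(v)/sqrt(u^2 + 49), u/sqrt(u^2 + 49)), and the second partials r_uu, r_uv, r_vv. Take dot products:
  L(u, v) = r_uu · N̂ = 0,
  M(u, v) = r_uv · N̂ = -7/sqrt(u^2 + 49),
  N(u, v) = r_vv · N̂ = 0.
Evaluating at (u, v) = (7, pi/6):
  L = 0, M = -sqrt(2)/2, N = 0.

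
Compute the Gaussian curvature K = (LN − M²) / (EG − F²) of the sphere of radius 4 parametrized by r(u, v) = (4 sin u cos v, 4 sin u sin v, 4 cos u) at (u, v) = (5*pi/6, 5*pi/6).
K = 1/16

Coefficients of the first fundamental form: E = 16, F = 0, G = 16*sin(u)^2.
Coefficients of the second fundamental form: L = -4*sin(u)/Abs(sin(u)), M = 0, N = -4*sin(u)^3/Abs(sin(u)).
Assemble K = (LN − M²)/(EG − F²) = 1/16. At (u, v) = (5*pi/6, 5*pi/6): K = 1/16.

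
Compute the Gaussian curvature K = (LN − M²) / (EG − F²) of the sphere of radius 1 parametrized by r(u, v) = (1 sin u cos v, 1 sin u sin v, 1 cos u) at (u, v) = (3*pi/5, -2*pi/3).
K = 1

Coefficients of the first fundamental form: E = 1, F = 0, G = sin(u)^2.
Coefficients of the second fundamental form: L = -sin(u)/Abs(sin(u)), M = 0, N = -sin(u)^3/Abs(sin(u)).
Assemble K = (LN − M²)/(EG − F²) = 1. At (u, v) = (3*pi/5, -2*pi/3): K = 1.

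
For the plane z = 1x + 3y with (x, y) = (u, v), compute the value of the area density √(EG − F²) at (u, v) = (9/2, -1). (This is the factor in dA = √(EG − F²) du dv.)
√(EG − F²)|_{(9/2, -1)} = sqrt(11)

E = 2, F = 3, G = 10, so EG − F² = 11. Taking the positive square root: √(EG − F²) = sqrt(11). At (u, v) = (9/2, -1): sqrt(11).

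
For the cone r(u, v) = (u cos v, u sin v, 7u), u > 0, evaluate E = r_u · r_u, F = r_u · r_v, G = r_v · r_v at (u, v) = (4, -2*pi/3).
E = 50;  F = 0;  G = 16

Partials: r_u = (cos(v), sin(v), 7), r_v = (-u*sin(v), u*cos(v), 0). As functions of (u, v):
  E = r_u · r_u = 50,
  F = r_u · r_v = 0,
  G = r_v · r_v = u^2.
Evaluating at (u, v) = (4, -2*pi/3): E = 50, F = 0, G = 16.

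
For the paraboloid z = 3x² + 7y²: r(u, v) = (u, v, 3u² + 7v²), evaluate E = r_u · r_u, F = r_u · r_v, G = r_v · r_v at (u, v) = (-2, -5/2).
E = 145;  F = 420;  G = 1226

Partials: r_u = (1, 0, 6*u), r_v = (0, 1, 14*v). As functions of (u, v):
  E = r_u · r_u = 36*u^2 + 1,
  F = r_u · r_v = 84*u*v,
  G = r_v · r_v = 196*v^2 + 1.
Evaluating at (u, v) = (-2, -5/2): E = 145, F = 420, G = 1226.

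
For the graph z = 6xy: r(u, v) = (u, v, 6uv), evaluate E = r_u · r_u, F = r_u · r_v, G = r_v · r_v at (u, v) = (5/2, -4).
E = 577;  F = -360;  G = 226

Partials: r_u = (1, 0, 6*v), r_v = (0, 1, 6*u). As functions of (u, v):
  E = r_u · r_u = 36*v^2 + 1,
  F = r_u · r_v = 36*u*v,
  G = r_v · r_v = 36*u^2 + 1.
Evaluating at (u, v) = (5/2, -4): E = 577, F = -360, G = 226.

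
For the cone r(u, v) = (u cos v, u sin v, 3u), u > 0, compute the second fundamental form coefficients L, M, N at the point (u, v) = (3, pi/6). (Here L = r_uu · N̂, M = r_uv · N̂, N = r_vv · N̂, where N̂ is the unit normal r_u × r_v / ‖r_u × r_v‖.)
L = 0;  M = 0;  N = 9*sqrt(10)/10

Compute the unit normal N̂(u, v) = (-3*sqrt(10)*u*cos(v)/(10*Abs(u)), -3*sqrt(10)*u*sin(v)/(10*Abs(u)), sqrt(10)*u/(10*Abs(u))), and the second partials r_uu, r_uv, r_vv. Take dot products:
  L(u, v) = r_uu · N̂ = 0,
  M(u, v) = r_uv · N̂ = 0,
  N(u, v) = r_vv · N̂ = 3*sqrt(10)*u^2/(10*Abs(u)).
Evaluating at (u, v) = (3, pi/6):
  L = 0, M = 0, N = 9*sqrt(10)/10.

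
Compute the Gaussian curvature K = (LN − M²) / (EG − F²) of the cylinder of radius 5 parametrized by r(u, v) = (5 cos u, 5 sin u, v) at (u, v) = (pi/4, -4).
K = 0

Coefficients of the first fundamental form: E = 25, F = 0, G = 1.
Coefficients of the second fundamental form: L = -5, M = 0, N = 0.
Assemble K = (LN − M²)/(EG − F²) = 0. At (u, v) = (pi/4, -4): K = 0.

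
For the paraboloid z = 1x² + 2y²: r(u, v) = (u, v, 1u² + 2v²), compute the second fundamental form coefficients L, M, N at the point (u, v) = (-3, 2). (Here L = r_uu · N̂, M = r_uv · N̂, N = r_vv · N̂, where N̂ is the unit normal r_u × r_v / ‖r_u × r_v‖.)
L = 2*sqrt(101)/101;  M = 0;  N = 4*sqrt(101)/101

Compute the unit normal N̂(u, v) = (-2*u/sqrt(4*u^2 + 16*v^2 + 1), -4*v/sqrt(4*u^2 + 16*v^2 + 1), 1/sqrt(4*u^2 + 16*v^2 + 1)), and the second partials r_uu, r_uv, r_vv. Take dot products:
  L(u, v) = r_uu · N̂ = 2/sqrt(4*u^2 + 16*v^2 + 1),
  M(u, v) = r_uv · N̂ = 0,
  N(u, v) = r_vv · N̂ = 4/sqrt(4*u^2 + 16*v^2 + 1).
Evaluating at (u, v) = (-3, 2):
  L = 2*sqrt(101)/101, M = 0, N = 4*sqrt(101)/101.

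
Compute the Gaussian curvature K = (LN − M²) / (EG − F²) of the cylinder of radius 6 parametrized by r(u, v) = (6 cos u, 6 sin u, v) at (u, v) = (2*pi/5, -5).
K = 0

Coefficients of the first fundamental form: E = 36, F = 0, G = 1.
Coefficients of the second fundamental form: L = -6, M = 0, N = 0.
Assemble K = (LN − M²)/(EG − F²) = 0. At (u, v) = (2*pi/5, -5): K = 0.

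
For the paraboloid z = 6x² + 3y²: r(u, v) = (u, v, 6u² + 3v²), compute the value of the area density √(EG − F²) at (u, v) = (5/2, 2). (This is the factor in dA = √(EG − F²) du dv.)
√(EG − F²)|_{(5/2, 2)} = sqrt(1045)

E = 144*u^2 + 1, F = 72*u*v, G = 36*v^2 + 1, so EG − F² = 144*u^2 + 36*v^2 + 1. Taking the positive square root: √(EG − F²) = sqrt(144*u^2 + 36*v^2 + 1). At (u, v) = (5/2, 2): sqrt(1045).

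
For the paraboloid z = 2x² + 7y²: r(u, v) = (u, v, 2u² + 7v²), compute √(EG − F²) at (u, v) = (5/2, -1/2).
√(EG − F²)|_{(5/2, -1/2)} = 5*sqrt(6)

E = 16*u^2 + 1, F = 56*u*v, G = 196*v^2 + 1; EG − F² = 16*u^2 + 196*v^2 + 1; √(EG − F²) = sqrt(16*u^2 + 196*v^2 + 1). At the given point: 5*sqrt(6).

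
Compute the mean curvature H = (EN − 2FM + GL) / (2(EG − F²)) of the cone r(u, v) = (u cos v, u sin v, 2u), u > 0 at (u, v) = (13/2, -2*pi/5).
H = 2*sqrt(5)/65

With E = 5, F = 0, G = u^2, L = 0, M = 0, N = 2*sqrt(5)*u^2/(5*Abs(u)), assemble
  H = (EN − 2FM + GL) / (2(EG − F²)) = sqrt(5)/(5*Abs(u)).
At (u, v) = (13/2, -2*pi/5): H = 2*sqrt(5)/65.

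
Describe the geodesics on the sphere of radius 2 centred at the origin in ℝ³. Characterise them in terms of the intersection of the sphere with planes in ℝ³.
Geodesics on the sphere of radius 2 are great circles — circles of radius 2 obtained as the intersection of the sphere with planes through the origin (the centre of the sphere).

A curve α(t) of nonzero constant speed on the sphere of radius 2 is a geodesic iff its acceleration α̈ is everywhere normal to the surface, i.e. parallel to the radial vector α(t). Then d/dt(α × α̇) = α̇ × α̇ + α × α̈ = 0, so α × α̇ is a constant vector n ≠ 0 and α(t) · n = 0 for all t: α lies in the plane through the origin with normal n. The intersection of that plane with the sphere is a circle of radius 2 (a great circle). Conversely, a great circle traversed at constant speed has centripetal acceleration pointing at the origin, hence normal to the sphere, so every great circle is a geodesic.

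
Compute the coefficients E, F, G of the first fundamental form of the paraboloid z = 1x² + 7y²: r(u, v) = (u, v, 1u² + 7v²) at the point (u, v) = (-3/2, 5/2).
E = 10;  F = -105;  G = 1226

Partials: r_u = (1, 0, 2*u), r_v = (0, 1, 14*v). As functions of (u, v):
  E = r_u · r_u = 4*u^2 + 1,
  F = r_u · r_v = 28*u*v,
  G = r_v · r_v = 196*v^2 + 1.
Evaluating at (u, v) = (-3/2, 5/2): E = 10, F = -105, G = 1226.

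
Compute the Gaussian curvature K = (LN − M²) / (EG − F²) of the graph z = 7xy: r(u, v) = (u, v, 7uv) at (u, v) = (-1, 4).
K = -49/695556

Coefficients of the first fundamental form: E = 49*v^2 + 1, F = 49*u*v, G = 49*u^2 + 1.
Coefficients of the second fundamental form: L = 0, M = 7/sqrt(49*u^2 + 49*v^2 + 1), N = 0.
Assemble K = (LN − M²)/(EG − F²) = -49/(2401*u^4 + 4802*u^2*v^2 + 98*u^2 + 2401*v^4 + 98*v^2 + 1). At (u, v) = (-1, 4): K = -49/695556.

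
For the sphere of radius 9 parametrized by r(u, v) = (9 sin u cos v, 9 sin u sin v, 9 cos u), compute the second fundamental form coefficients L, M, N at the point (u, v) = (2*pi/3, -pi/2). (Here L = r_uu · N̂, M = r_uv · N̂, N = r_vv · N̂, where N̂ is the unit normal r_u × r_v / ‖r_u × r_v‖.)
L = -9;  M = 0;  N = -27/4

Compute the unit normal N̂(u, v) = (sin(u)^2*cos(v)/Abs(sin(u)), sin(u)^2*sin(v)/Abs(sin(u)), sin(2*u)/(2*Abs(sin(u)))), and the second partials r_uu, r_uv, r_vv. Take dot products:
  L(u, v) = r_uu · N̂ = -9*sin(u)/Abs(sin(u)),
  M(u, v) = r_uv · N̂ = 0,
  N(u, v) = r_vv · N̂ = -9*sin(u)^3/Abs(sin(u)).
Evaluating at (u, v) = (2*pi/3, -pi/2):
  L = -9, M = 0, N = -27/4.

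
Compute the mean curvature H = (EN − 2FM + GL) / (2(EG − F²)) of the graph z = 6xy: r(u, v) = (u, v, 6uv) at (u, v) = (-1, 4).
H = 864*sqrt(613)/375769

With E = 36*v^2 + 1, F = 36*u*v, G = 36*u^2 + 1, L = 0, M = 6/sqrt(36*u^2 + 36*v^2 + 1), N = 0, assemble
  H = (EN − 2FM + GL) / (2(EG − F²)) = -216*u*v/(36*u^2 + 36*v^2 + 1)^(3/2).
At (u, v) = (-1, 4): H = 864*sqrt(613)/375769.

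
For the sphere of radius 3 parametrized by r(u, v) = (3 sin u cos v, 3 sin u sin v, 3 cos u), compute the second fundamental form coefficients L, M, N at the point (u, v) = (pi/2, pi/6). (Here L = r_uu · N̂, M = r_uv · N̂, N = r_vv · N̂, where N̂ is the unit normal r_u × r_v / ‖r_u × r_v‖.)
L = -3;  M = 0;  N = -3

Compute the unit normal N̂(u, v) = (sin(u)^2*cos(v)/Abs(sin(u)), sin(u)^2*sin(v)/Abs(sin(u)), sin(2*u)/(2*Abs(sin(u)))), and the second partials r_uu, r_uv, r_vv. Take dot products:
  L(u, v) = r_uu · N̂ = -3*sin(u)/Abs(sin(u)),
  M(u, v) = r_uv · N̂ = 0,
  N(u, v) = r_vv · N̂ = -3*sin(u)^3/Abs(sin(u)).
Evaluating at (u, v) = (pi/2, pi/6):
  L = -3, M = 0, N = -3.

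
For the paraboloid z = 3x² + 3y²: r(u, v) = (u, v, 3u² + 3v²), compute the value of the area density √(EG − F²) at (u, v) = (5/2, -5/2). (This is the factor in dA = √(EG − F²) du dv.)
√(EG − F²)|_{(5/2, -5/2)} = sqrt(451)

E = 36*u^2 + 1, F = 36*u*v, G = 36*v^2 + 1, so EG − F² = 36*u^2 + 36*v^2 + 1. Taking the positive square root: √(EG − F²) = sqrt(36*u^2 + 36*v^2 + 1). At (u, v) = (5/2, -5/2): sqrt(451).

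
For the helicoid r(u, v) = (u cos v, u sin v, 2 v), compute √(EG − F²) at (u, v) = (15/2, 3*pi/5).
√(EG − F²)|_{(15/2, 3*pi/5)} = sqrt(241)/2

E = 1, F = 0, G = u^2 + 4; EG − F² = u^2 + 4; √(EG − F²) = sqrt(u^2 + 4). At the given point: sqrt(241)/2.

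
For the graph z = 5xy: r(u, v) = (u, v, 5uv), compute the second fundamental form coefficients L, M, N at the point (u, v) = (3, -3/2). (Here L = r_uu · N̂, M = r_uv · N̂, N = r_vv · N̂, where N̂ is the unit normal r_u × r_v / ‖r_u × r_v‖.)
L = 0;  M = 10*sqrt(1129)/1129;  N = 0

Compute the unit normal N̂(u, v) = (-5*v/sqrt(25*u^2 + 25*v^2 + 1), -5*u/sqrt(25*u^2 + 25*v^2 + 1), 1/sqrt(25*u^2 + 25*v^2 + 1)), and the second partials r_uu, r_uv, r_vv. Take dot products:
  L(u, v) = r_uu · N̂ = 0,
  M(u, v) = r_uv · N̂ = 5/sqrt(25*u^2 + 25*v^2 + 1),
  N(u, v) = r_vv · N̂ = 0.
Evaluating at (u, v) = (3, -3/2):
  L = 0, M = 10*sqrt(1129)/1129, N = 0.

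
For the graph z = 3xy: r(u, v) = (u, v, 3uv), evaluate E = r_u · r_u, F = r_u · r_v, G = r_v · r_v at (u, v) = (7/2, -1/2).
E = 13/4;  F = -63/4;  G = 445/4

Partials: r_u = (1, 0, 3*v), r_v = (0, 1, 3*u). As functions of (u, v):
  E = r_u · r_u = 9*v^2 + 1,
  F = r_u · r_v = 9*u*v,
  G = r_v · r_v = 9*u^2 + 1.
Evaluating at (u, v) = (7/2, -1/2): E = 13/4, F = -63/4, G = 445/4.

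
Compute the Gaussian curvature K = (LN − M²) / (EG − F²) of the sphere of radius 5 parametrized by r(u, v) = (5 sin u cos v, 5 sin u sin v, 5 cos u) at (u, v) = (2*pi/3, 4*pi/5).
K = 1/25

Coefficients of the first fundamental form: E = 25, F = 0, G = 25*sin(u)^2.
Coefficients of the second fundamental form: L = -5*sin(u)/Abs(sin(u)), M = 0, N = -5*sin(u)^3/Abs(sin(u)).
Assemble K = (LN − M²)/(EG − F²) = 1/25. At (u, v) = (2*pi/3, 4*pi/5): K = 1/25.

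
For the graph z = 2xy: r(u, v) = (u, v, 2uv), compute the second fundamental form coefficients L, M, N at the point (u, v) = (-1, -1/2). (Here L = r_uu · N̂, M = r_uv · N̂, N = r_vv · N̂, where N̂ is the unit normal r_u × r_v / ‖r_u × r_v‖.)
L = 0;  M = sqrt(6)/3;  N = 0

Compute the unit normal N̂(u, v) = (-2*v/sqrt(4*u^2 + 4*v^2 + 1), -2*u/sqrt(4*u^2 + 4*v^2 + 1), 1/sqrt(4*u^2 + 4*v^2 + 1)), and the second partials r_uu, r_uv, r_vv. Take dot products:
  L(u, v) = r_uu · N̂ = 0,
  M(u, v) = r_uv · N̂ = 2/sqrt(4*u^2 + 4*v^2 + 1),
  N(u, v) = r_vv · N̂ = 0.
Evaluating at (u, v) = (-1, -1/2):
  L = 0, M = sqrt(6)/3, N = 0.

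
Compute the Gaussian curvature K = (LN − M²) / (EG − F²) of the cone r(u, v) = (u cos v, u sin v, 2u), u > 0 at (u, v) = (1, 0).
K = 0

Coefficients of the first fundamental form: E = 5, F = 0, G = u^2.
Coefficients of the second fundamental form: L = 0, M = 0, N = 2*sqrt(5)*u^2/(5*Abs(u)).
Assemble K = (LN − M²)/(EG − F²) = 0. At (u, v) = (1, 0): K = 0.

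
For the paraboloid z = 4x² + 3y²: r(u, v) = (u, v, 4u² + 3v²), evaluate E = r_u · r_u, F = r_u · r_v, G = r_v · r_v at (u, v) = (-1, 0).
E = 65;  F = 0;  G = 1

Partials: r_u = (1, 0, 8*u), r_v = (0, 1, 6*v). As functions of (u, v):
  E = r_u · r_u = 64*u^2 + 1,
  F = r_u · r_v = 48*u*v,
  G = r_v · r_v = 36*v^2 + 1.
Evaluating at (u, v) = (-1, 0): E = 65, F = 0, G = 1.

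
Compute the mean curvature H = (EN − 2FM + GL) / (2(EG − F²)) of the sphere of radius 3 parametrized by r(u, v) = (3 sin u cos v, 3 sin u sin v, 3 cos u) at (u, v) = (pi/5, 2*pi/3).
H = -1/3

With E = 9, F = 0, G = 9*sin(u)^2, L = -3*sin(u)/Abs(sin(u)), M = 0, N = -3*sin(u)^3/Abs(sin(u)), assemble
  H = (EN − 2FM + GL) / (2(EG − F²)) = -sin(u)/(3*Abs(sin(u))).
At (u, v) = (pi/5, 2*pi/3): H = -1/3.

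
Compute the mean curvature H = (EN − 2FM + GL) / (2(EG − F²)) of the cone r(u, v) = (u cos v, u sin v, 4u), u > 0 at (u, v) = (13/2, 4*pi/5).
H = 4*sqrt(17)/221

With E = 17, F = 0, G = u^2, L = 0, M = 0, N = 4*sqrt(17)*u^2/(17*Abs(u)), assemble
  H = (EN − 2FM + GL) / (2(EG − F²)) = 2*sqrt(17)/(17*Abs(u)).
At (u, v) = (13/2, 4*pi/5): H = 4*sqrt(17)/221.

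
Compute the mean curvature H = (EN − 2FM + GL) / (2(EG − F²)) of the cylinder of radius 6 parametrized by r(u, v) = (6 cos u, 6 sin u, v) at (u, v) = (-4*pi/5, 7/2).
H = -1/12

With E = 36, F = 0, G = 1, L = -6, M = 0, N = 0, assemble
  H = (EN − 2FM + GL) / (2(EG − F²)) = -1/12.
At (u, v) = (-4*pi/5, 7/2): H = -1/12.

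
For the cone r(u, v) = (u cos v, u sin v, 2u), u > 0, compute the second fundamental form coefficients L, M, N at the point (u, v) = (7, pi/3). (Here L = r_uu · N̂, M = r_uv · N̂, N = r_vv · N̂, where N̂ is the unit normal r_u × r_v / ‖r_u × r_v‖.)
L = 0;  M = 0;  N = 14*sqrt(5)/5

Compute the unit normal N̂(u, v) = (-2*sqrt(5)*u*cos(v)/(5*Abs(u)), -2*sqrt(5)*u*sin(v)/(5*Abs(u)), sqrt(5)*u/(5*Abs(u))), and the second partials r_uu, r_uv, r_vv. Take dot products:
  L(u, v) = r_uu · N̂ = 0,
  M(u, v) = r_uv · N̂ = 0,
  N(u, v) = r_vv · N̂ = 2*sqrt(5)*u^2/(5*Abs(u)).
Evaluating at (u, v) = (7, pi/3):
  L = 0, M = 0, N = 14*sqrt(5)/5.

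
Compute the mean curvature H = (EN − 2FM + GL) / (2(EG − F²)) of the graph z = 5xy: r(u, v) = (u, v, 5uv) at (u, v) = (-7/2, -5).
H = -17500*sqrt(3729)/13905441

With E = 25*v^2 + 1, F = 25*u*v, G = 25*u^2 + 1, L = 0, M = 5/sqrt(25*u^2 + 25*v^2 + 1), N = 0, assemble
  H = (EN − 2FM + GL) / (2(EG − F²)) = -125*u*v/(25*u^2 + 25*v^2 + 1)^(3/2).
At (u, v) = (-7/2, -5): H = -17500*sqrt(3729)/13905441.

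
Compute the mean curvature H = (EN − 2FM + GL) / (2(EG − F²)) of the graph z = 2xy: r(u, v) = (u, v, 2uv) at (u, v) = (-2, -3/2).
H = -6*sqrt(26)/169

With E = 4*v^2 + 1, F = 4*u*v, G = 4*u^2 + 1, L = 0, M = 2/sqrt(4*u^2 + 4*v^2 + 1), N = 0, assemble
  H = (EN − 2FM + GL) / (2(EG − F²)) = -8*u*v/(4*u^2 + 4*v^2 + 1)^(3/2).
At (u, v) = (-2, -3/2): H = -6*sqrt(26)/169.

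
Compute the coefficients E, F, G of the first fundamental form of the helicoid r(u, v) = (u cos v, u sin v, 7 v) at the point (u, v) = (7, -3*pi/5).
E = 1;  F = 0;  G = 98

Partials: r_u = (cos(v), sin(v), 0), r_v = (-u*sin(v), u*cos(v), 7). As functions of (u, v):
  E = r_u · r_u = 1,
  F = r_u · r_v = 0,
  G = r_v · r_v = u^2 + 49.
Evaluating at (u, v) = (7, -3*pi/5): E = 1, F = 0, G = 98.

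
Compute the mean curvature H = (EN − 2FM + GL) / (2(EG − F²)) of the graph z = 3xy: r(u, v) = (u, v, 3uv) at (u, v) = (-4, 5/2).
H = 432*sqrt(805)/129605

With E = 9*v^2 + 1, F = 9*u*v, G = 9*u^2 + 1, L = 0, M = 3/sqrt(9*u^2 + 9*v^2 + 1), N = 0, assemble
  H = (EN − 2FM + GL) / (2(EG − F²)) = -27*u*v/(9*u^2 + 9*v^2 + 1)^(3/2).
At (u, v) = (-4, 5/2): H = 432*sqrt(805)/129605.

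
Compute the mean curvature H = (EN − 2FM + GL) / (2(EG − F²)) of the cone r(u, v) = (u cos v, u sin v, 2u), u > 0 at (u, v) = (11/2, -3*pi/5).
H = 2*sqrt(5)/55

With E = 5, F = 0, G = u^2, L = 0, M = 0, N = 2*sqrt(5)*u^2/(5*Abs(u)), assemble
  H = (EN − 2FM + GL) / (2(EG − F²)) = sqrt(5)/(5*Abs(u)).
At (u, v) = (11/2, -3*pi/5): H = 2*sqrt(5)/55.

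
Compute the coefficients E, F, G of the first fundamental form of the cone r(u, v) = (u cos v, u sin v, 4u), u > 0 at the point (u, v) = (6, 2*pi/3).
E = 17;  F = 0;  G = 36

Partials: r_u = (cos(v), sin(v), 4), r_v = (-u*sin(v), u*cos(v), 0). As functions of (u, v):
  E = r_u · r_u = 17,
  F = r_u · r_v = 0,
  G = r_v · r_v = u^2.
Evaluating at (u, v) = (6, 2*pi/3): E = 17, F = 0, G = 36.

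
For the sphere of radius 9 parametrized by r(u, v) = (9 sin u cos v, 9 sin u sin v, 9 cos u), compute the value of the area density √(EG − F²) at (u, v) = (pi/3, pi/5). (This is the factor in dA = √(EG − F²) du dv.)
√(EG − F²)|_{(pi/3, pi/5)} = 81*sqrt(3)/2

E = 81, F = 0, G = 81*sin(u)^2, so EG − F² = 6561*sin(u)^2. Taking the positive square root: √(EG − F²) = 81*Abs(sin(u)). At (u, v) = (pi/3, pi/5): 81*sqrt(3)/2.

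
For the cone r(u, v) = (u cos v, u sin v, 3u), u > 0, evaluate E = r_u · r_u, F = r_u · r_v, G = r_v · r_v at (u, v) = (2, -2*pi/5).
E = 10;  F = 0;  G = 4

Partials: r_u = (cos(v), sin(v), 3), r_v = (-u*sin(v), u*cos(v), 0). As functions of (u, v):
  E = r_u · r_u = 10,
  F = r_u · r_v = 0,
  G = r_v · r_v = u^2.
Evaluating at (u, v) = (2, -2*pi/5): E = 10, F = 0, G = 4.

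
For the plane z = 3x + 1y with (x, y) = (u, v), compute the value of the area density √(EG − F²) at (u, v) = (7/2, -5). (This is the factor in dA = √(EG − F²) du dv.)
√(EG − F²)|_{(7/2, -5)} = sqrt(11)

E = 10, F = 3, G = 2, so EG − F² = 11. Taking the positive square root: √(EG − F²) = sqrt(11). At (u, v) = (7/2, -5): sqrt(11).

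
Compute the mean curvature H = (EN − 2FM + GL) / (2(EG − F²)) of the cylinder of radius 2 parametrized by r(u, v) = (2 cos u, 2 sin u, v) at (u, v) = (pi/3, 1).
H = -1/4

With E = 4, F = 0, G = 1, L = -2, M = 0, N = 0, assemble
  H = (EN − 2FM + GL) / (2(EG − F²)) = -1/4.
At (u, v) = (pi/3, 1): H = -1/4.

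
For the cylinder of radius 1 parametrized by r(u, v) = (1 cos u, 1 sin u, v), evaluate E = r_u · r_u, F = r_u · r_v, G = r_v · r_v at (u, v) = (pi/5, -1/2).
E = 1;  F = 0;  G = 1

Partials: r_u = (-sin(u), cos(u), 0), r_v = (0, 0, 1). As functions of (u, v):
  E = r_u · r_u = 1,
  F = r_u · r_v = 0,
  G = r_v · r_v = 1.
Evaluating at (u, v) = (pi/5, -1/2): E = 1, F = 0, G = 1.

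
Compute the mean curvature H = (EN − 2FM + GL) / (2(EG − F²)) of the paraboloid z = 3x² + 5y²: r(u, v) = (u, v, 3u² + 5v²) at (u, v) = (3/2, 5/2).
H = 2288*sqrt(707)/499849

With E = 36*u^2 + 1, F = 60*u*v, G = 100*v^2 + 1, L = 6/sqrt(36*u^2 + 100*v^2 + 1), M = 0, N = 10/sqrt(36*u^2 + 100*v^2 + 1), assemble
  H = (EN − 2FM + GL) / (2(EG − F²)) = 4*(45*u^2 + 75*v^2 + 2)/(36*u^2 + 100*v^2 + 1)^(3/2).
At (u, v) = (3/2, 5/2): H = 2288*sqrt(707)/499849.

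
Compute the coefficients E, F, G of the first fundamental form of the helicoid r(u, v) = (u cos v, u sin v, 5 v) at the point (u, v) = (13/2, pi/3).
E = 1;  F = 0;  G = 269/4

Partials: r_u = (cos(v), sin(v), 0), r_v = (-u*sin(v), u*cos(v), 5). As functions of (u, v):
  E = r_u · r_u = 1,
  F = r_u · r_v = 0,
  G = r_v · r_v = u^2 + 25.
Evaluating at (u, v) = (13/2, pi/3): E = 1, F = 0, G = 269/4.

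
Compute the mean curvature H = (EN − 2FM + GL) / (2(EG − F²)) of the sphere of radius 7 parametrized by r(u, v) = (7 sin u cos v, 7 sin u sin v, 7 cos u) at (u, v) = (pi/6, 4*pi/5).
H = -1/7

With E = 49, F = 0, G = 49*sin(u)^2, L = -7*sin(u)/Abs(sin(u)), M = 0, N = -7*sin(u)^3/Abs(sin(u)), assemble
  H = (EN − 2FM + GL) / (2(EG − F²)) = -sin(u)/(7*Abs(sin(u))).
At (u, v) = (pi/6, 4*pi/5): H = -1/7.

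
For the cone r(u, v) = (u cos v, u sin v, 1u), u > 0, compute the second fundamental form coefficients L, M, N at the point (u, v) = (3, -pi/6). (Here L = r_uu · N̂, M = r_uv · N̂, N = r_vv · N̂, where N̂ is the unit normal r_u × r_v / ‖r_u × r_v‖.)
L = 0;  M = 0;  N = 3*sqrt(2)/2

Compute the unit normal N̂(u, v) = (-sqrt(2)*u*cos(v)/(2*Abs(u)), -sqrt(2)*u*sin(v)/(2*Abs(u)), sqrt(2)*u/(2*Abs(u))), and the second partials r_uu, r_uv, r_vv. Take dot products:
  L(u, v) = r_uu · N̂ = 0,
  M(u, v) = r_uv · N̂ = 0,
  N(u, v) = r_vv · N̂ = sqrt(2)*u^2/(2*Abs(u)).
Evaluating at (u, v) = (3, -pi/6):
  L = 0, M = 0, N = 3*sqrt(2)/2.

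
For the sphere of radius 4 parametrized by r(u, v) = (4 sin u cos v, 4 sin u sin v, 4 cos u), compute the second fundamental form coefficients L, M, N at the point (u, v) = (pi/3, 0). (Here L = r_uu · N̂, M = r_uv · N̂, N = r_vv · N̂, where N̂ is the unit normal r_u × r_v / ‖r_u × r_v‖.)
L = -4;  M = 0;  N = -3

Compute the unit normal N̂(u, v) = (sin(u)^2*cos(v)/Abs(sin(u)), sin(u)^2*sin(v)/Abs(sin(u)), sin(2*u)/(2*Abs(sin(u)))), and the second partials r_uu, r_uv, r_vv. Take dot products:
  L(u, v) = r_uu · N̂ = -4*sin(u)/Abs(sin(u)),
  M(u, v) = r_uv · N̂ = 0,
  N(u, v) = r_vv · N̂ = -4*sin(u)^3/Abs(sin(u)).
Evaluating at (u, v) = (pi/3, 0):
  L = -4, M = 0, N = -3.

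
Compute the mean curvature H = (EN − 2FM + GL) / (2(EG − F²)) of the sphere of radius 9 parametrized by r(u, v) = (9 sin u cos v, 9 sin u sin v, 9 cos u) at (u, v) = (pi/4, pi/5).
H = -1/9

With E = 81, F = 0, G = 81*sin(u)^2, L = -9*sin(u)/Abs(sin(u)), M = 0, N = -9*sin(u)^3/Abs(sin(u)), assemble
  H = (EN − 2FM + GL) / (2(EG − F²)) = -sin(u)/(9*Abs(sin(u))).
At (u, v) = (pi/4, pi/5): H = -1/9.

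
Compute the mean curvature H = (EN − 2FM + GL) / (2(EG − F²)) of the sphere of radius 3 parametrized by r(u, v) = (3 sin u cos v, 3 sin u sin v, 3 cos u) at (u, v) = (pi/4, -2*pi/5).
H = -1/3

With E = 9, F = 0, G = 9*sin(u)^2, L = -3*sin(u)/Abs(sin(u)), M = 0, N = -3*sin(u)^3/Abs(sin(u)), assemble
  H = (EN − 2FM + GL) / (2(EG − F²)) = -sin(u)/(3*Abs(sin(u))).
At (u, v) = (pi/4, -2*pi/5): H = -1/3.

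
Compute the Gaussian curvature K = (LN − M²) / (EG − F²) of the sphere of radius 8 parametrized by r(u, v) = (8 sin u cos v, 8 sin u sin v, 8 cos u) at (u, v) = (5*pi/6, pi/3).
K = 1/64

Coefficients of the first fundamental form: E = 64, F = 0, G = 64*sin(u)^2.
Coefficients of the second fundamental form: L = -8*sin(u)/Abs(sin(u)), M = 0, N = -8*sin(u)^3/Abs(sin(u)).
Assemble K = (LN − M²)/(EG − F²) = 1/64. At (u, v) = (5*pi/6, pi/3): K = 1/64.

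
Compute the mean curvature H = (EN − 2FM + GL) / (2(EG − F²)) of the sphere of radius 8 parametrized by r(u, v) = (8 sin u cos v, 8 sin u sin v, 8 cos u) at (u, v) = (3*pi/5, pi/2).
H = -1/8

With E = 64, F = 0, G = 64*sin(u)^2, L = -8*sin(u)/Abs(sin(u)), M = 0, N = -8*sin(u)^3/Abs(sin(u)), assemble
  H = (EN − 2FM + GL) / (2(EG − F²)) = -sin(u)/(8*Abs(sin(u))).
At (u, v) = (3*pi/5, pi/2): H = -1/8.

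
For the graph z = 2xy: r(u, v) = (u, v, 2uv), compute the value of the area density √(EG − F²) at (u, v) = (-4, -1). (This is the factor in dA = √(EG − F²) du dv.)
√(EG − F²)|_{(-4, -1)} = sqrt(69)

E = 4*v^2 + 1, F = 4*u*v, G = 4*u^2 + 1, so EG − F² = 4*u^2 + 4*v^2 + 1. Taking the positive square root: √(EG − F²) = sqrt(4*u^2 + 4*v^2 + 1). At (u, v) = (-4, -1): sqrt(69).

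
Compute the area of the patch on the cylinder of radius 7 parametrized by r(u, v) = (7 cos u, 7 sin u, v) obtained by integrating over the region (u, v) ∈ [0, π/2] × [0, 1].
Area = 7*pi/2

Area = ∫∫ √(EG − F²) du dv with √(EG − F²) = 7. Integrating over [0, π/2] × [0, 1] gives 7*pi/2.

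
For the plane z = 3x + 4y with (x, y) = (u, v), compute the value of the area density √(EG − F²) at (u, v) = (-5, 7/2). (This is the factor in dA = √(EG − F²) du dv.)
√(EG − F²)|_{(-5, 7/2)} = sqrt(26)

E = 10, F = 12, G = 17, so EG − F² = 26. Taking the positive square root: √(EG − F²) = sqrt(26). At (u, v) = (-5, 7/2): sqrt(26).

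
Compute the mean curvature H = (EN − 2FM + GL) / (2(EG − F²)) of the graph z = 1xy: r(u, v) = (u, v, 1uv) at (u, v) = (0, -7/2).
H = 0

With E = v^2 + 1, F = u*v, G = u^2 + 1, L = 0, M = 1/sqrt(u^2 + v^2 + 1), N = 0, assemble
  H = (EN − 2FM + GL) / (2(EG − F²)) = -u*v/(u^2 + v^2 + 1)^(3/2).
At (u, v) = (0, -7/2): H = 0.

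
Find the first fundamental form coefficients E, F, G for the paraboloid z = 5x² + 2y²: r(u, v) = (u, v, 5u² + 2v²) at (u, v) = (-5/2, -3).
E = 626;  F = 300;  G = 145

Partials: r_u = (1, 0, 10*u), r_v = (0, 1, 4*v). As functions of (u, v):
  E = r_u · r_u = 100*u^2 + 1,
  F = r_u · r_v = 40*u*v,
  G = r_v · r_v = 16*v^2 + 1.
Evaluating at (u, v) = (-5/2, -3): E = 626, F = 300, G = 145.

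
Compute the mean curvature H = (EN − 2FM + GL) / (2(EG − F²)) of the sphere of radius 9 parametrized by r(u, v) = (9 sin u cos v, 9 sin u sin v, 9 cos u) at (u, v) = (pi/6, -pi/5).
H = -1/9

With E = 81, F = 0, G = 81*sin(u)^2, L = -9*sin(u)/Abs(sin(u)), M = 0, N = -9*sin(u)^3/Abs(sin(u)), assemble
  H = (EN − 2FM + GL) / (2(EG − F²)) = -sin(u)/(9*Abs(sin(u))).
At (u, v) = (pi/6, -pi/5): H = -1/9.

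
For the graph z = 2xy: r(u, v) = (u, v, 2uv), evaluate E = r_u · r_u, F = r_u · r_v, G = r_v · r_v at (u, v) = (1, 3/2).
E = 10;  F = 6;  G = 5

Partials: r_u = (1, 0, 2*v), r_v = (0, 1, 2*u). As functions of (u, v):
  E = r_u · r_u = 4*v^2 + 1,
  F = r_u · r_v = 4*u*v,
  G = r_v · r_v = 4*u^2 + 1.
Evaluating at (u, v) = (1, 3/2): E = 10, F = 6, G = 5.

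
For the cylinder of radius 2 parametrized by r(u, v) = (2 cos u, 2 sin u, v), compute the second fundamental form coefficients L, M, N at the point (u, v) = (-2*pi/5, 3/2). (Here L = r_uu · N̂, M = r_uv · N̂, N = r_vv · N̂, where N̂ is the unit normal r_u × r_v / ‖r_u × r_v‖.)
L = -2;  M = 0;  N = 0

Compute the unit normal N̂(u, v) = (cos(u), sin(u), 0), and the second partials r_uu, r_uv, r_vv. Take dot products:
  L(u, v) = r_uu · N̂ = -2,
  M(u, v) = r_uv · N̂ = 0,
  N(u, v) = r_vv · N̂ = 0.
Evaluating at (u, v) = (-2*pi/5, 3/2):
  L = -2, M = 0, N = 0.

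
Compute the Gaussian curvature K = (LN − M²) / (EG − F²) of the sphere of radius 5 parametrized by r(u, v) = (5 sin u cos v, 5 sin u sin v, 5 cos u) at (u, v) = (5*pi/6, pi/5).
K = 1/25

Coefficients of the first fundamental form: E = 25, F = 0, G = 25*sin(u)^2.
Coefficients of the second fundamental form: L = -5*sin(u)/Abs(sin(u)), M = 0, N = -5*sin(u)^3/Abs(sin(u)).
Assemble K = (LN − M²)/(EG − F²) = 1/25. At (u, v) = (5*pi/6, pi/5): K = 1/25.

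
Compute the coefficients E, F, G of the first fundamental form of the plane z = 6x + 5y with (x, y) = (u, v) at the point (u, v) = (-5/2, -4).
E = 37;  F = 30;  G = 26

Partials: r_u = (1, 0, 6), r_v = (0, 1, 5). As functions of (u, v):
  E = r_u · r_u = 37,
  F = r_u · r_v = 30,
  G = r_v · r_v = 26.
Evaluating at (u, v) = (-5/2, -4): E = 37, F = 30, G = 26.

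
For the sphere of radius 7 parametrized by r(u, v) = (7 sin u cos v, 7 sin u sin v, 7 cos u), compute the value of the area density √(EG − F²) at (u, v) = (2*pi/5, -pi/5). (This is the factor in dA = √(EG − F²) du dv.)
√(EG − F²)|_{(2*pi/5, -pi/5)} = 49*sqrt(2*sqrt(5) + 10)/4

E = 49, F = 0, G = 49*sin(u)^2, so EG − F² = 2401*sin(u)^2. Taking the positive square root: √(EG − F²) = 49*Abs(sin(u)). At (u, v) = (2*pi/5, -pi/5): 49*sqrt(2*sqrt(5) + 10)/4.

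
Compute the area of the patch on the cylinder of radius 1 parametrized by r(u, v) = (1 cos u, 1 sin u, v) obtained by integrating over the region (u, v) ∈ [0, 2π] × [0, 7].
Area = 14*pi

Area = ∫∫ √(EG − F²) du dv with √(EG − F²) = 1. Integrating over [0, 2π] × [0, 7] gives 14*pi.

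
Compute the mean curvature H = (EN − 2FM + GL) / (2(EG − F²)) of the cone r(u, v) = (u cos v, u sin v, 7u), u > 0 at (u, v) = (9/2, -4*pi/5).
H = 7*sqrt(2)/90

With E = 50, F = 0, G = u^2, L = 0, M = 0, N = 7*sqrt(2)*u^2/(10*Abs(u)), assemble
  H = (EN − 2FM + GL) / (2(EG − F²)) = 7*sqrt(2)/(20*Abs(u)).
At (u, v) = (9/2, -4*pi/5): H = 7*sqrt(2)/90.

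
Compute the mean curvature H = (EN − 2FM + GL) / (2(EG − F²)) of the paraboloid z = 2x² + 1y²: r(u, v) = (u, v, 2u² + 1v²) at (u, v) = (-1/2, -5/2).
H = 19*sqrt(30)/300

With E = 16*u^2 + 1, F = 8*u*v, G = 4*v^2 + 1, L = 4/sqrt(16*u^2 + 4*v^2 + 1), M = 0, N = 2/sqrt(16*u^2 + 4*v^2 + 1), assemble
  H = (EN − 2FM + GL) / (2(EG − F²)) = (16*u^2 + 8*v^2 + 3)/(16*u^2 + 4*v^2 + 1)^(3/2).
At (u, v) = (-1/2, -5/2): H = 19*sqrt(30)/300.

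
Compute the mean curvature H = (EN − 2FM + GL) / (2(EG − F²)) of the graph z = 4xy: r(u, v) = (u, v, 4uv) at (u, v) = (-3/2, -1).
H = -96*sqrt(53)/2809

With E = 16*v^2 + 1, F = 16*u*v, G = 16*u^2 + 1, L = 0, M = 4/sqrt(16*u^2 + 16*v^2 + 1), N = 0, assemble
  H = (EN − 2FM + GL) / (2(EG − F²)) = -64*u*v/(16*u^2 + 16*v^2 + 1)^(3/2).
At (u, v) = (-3/2, -1): H = -96*sqrt(53)/2809.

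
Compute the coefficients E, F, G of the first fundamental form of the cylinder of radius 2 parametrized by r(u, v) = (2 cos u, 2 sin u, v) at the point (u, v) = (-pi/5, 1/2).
E = 4;  F = 0;  G = 1

Partials: r_u = (-2*sin(u), 2*cos(u), 0), r_v = (0, 0, 1). As functions of (u, v):
  E = r_u · r_u = 4,
  F = r_u · r_v = 0,
  G = r_v · r_v = 1.
Evaluating at (u, v) = (-pi/5, 1/2): E = 4, F = 0, G = 1.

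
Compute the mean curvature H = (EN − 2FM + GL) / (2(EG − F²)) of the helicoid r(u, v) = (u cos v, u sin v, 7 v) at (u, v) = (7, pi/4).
H = 0

With E = 1, F = 0, G = u^2 + 49, L = 0, M = -7/sqrt(u^2 + 49), N = 0, assemble
  H = (EN − 2FM + GL) / (2(EG − F²)) = 0.
At (u, v) = (7, pi/4): H = 0.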